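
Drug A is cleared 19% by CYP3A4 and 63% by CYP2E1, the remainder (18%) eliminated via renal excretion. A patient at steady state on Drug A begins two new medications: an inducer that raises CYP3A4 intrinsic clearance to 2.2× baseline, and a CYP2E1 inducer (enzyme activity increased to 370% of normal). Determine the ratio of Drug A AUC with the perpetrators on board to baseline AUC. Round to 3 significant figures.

The CYP3A4 pathway (19% of clearance) increases to 2.2× activity: 0.19 × 2.2 = 0.418.
The CYP2E1 pathway (63% of clearance) rises to 3.7× activity: 0.63 × 3.7 = 2.331.
The remaining 18% of clearance is unaffected.
New clearance relative to baseline: 0.418 + 2.331 + 0.18 = 2.929.
Net AUC ratio = 1 / 2.929 = 0.341.

0.341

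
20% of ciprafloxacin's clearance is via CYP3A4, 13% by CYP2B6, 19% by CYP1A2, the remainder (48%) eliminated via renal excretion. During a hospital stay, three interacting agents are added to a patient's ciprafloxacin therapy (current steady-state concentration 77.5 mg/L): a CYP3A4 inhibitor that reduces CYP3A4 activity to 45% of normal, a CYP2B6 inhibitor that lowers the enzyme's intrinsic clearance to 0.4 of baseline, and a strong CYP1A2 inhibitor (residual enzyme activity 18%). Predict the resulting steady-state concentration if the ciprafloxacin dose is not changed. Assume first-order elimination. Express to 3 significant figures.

The CYP3A4 pathway (20% of clearance) is reduced to 0.45× activity: 0.2 × 0.45 = 0.09.
The CYP2B6 pathway (13% of clearance) falls to 0.4× activity: 0.13 × 0.4 = 0.052.
The CYP1A2 pathway (19% of clearance) falls to 0.18× activity: 0.19 × 0.18 = 0.0342.
The remaining 48% of clearance is unaffected.
CL_new/CL_old = 0.09 + 0.052 + 0.0342 + 0.48 = 0.6562.
Dividing the baseline by the relative clearance: 77.5 / 0.6562 = 118 mg/L.

118 mg/L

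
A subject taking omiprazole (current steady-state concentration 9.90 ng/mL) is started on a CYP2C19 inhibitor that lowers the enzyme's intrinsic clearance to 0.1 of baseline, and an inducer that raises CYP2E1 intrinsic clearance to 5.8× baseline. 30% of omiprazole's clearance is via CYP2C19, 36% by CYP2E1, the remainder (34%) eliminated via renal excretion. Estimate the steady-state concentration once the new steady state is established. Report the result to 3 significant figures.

The CYP2C19 pathway (30% of clearance) is reduced to 0.1× activity: 0.3 × 0.1 = 0.03.
The CYP2E1 pathway (36% of clearance) rises to 5.8× activity: 0.36 × 5.8 = 2.088.
Non-CYP routes (34%) are unchanged.
New clearance relative to baseline: 0.03 + 2.088 + 0.34 = 2.458.
Dividing the baseline by the relative clearance: 9.90 / 2.458 = 4.03 ng/mL.

4.03 ng/mL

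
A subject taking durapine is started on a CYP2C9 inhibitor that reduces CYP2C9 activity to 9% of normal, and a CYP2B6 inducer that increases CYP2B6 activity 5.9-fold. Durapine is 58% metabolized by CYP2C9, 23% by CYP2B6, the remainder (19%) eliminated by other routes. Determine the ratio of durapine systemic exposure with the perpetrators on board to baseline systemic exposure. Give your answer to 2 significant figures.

0.63

The CYP2C9 pathway (58% of clearance) drops to 0.09× activity: 0.58 × 0.09 = 0.0522.
The CYP2B6 pathway (23% of clearance) is boosted to 5.9× activity: 0.23 × 5.9 = 1.357.
The remaining 19% of clearance is unaffected.
New clearance relative to baseline: 0.0522 + 1.357 + 0.19 = 1.5992.
Systemic exposure ∝ 1/CL: fold-change = 1 / 1.5992 = 0.63.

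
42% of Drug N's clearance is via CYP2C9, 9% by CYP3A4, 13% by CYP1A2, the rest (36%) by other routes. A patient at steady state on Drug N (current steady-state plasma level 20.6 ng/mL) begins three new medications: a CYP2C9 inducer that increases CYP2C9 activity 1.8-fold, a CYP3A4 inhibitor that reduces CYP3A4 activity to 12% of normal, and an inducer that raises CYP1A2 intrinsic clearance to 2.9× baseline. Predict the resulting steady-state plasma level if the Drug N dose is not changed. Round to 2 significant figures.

The CYP2C9 pathway (42% of clearance) rises to 1.8× activity: 0.42 × 1.8 = 0.756.
The CYP3A4 pathway (9% of clearance) falls to 0.12× activity: 0.09 × 0.12 = 0.0108.
The CYP1A2 pathway (13% of clearance) increases to 2.9× activity: 0.13 × 2.9 = 0.377.
The remaining 36% of clearance is unaffected.
CL_new/CL_old = 0.756 + 0.0108 + 0.377 + 0.36 = 1.5038.
Dividing the baseline by the relative clearance: 20.6 / 1.5038 = 14 ng/mL.

14 ng/mL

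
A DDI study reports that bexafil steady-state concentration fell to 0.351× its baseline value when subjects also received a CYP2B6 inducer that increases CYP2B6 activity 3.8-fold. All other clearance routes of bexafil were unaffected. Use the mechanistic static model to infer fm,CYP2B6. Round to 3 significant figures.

Let x = fm,CYP2B6. Because steady-state concentration ∝ 1/CL, relative clearance rose to 1/0.351 = 2.849.
Setting x·3.8 + (1 − x) = 2.849 and solving: x = (2.849 − 1)/(3.8 − 1) = 0.660.

0.660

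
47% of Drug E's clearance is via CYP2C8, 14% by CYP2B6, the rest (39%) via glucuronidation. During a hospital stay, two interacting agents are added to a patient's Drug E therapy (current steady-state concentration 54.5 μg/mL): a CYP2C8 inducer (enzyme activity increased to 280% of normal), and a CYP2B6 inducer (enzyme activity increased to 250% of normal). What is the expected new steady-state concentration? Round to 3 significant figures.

The CYP2C8 pathway (47% of clearance) increases to 2.8× activity: 0.47 × 2.8 = 1.316.
The CYP2B6 pathway (14% of clearance) rises to 2.5× activity: 0.14 × 2.5 = 0.35.
The remaining 39% of clearance is unaffected.
Relative clearance = 1.316 + 0.35 + 0.39 = 2.056.
Dividing the baseline by the relative clearance: 54.5 / 2.056 = 26.5 μg/mL.

26.5 μg/mL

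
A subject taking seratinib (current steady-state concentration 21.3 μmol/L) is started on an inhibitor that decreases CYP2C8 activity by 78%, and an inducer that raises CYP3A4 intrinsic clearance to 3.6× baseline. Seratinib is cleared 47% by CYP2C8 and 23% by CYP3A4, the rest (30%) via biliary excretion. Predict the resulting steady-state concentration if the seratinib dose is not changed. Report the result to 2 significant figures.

17 μmol/L

The CYP2C8 pathway (47% of clearance) is reduced to 0.22× activity: 0.47 × 0.22 = 0.1034.
The CYP3A4 pathway (23% of clearance) rises to 3.6× activity: 0.23 × 3.6 = 0.828.
The remaining 30% of clearance is unaffected.
Relative clearance = 0.1034 + 0.828 + 0.3 = 1.2314.
New steady-state concentration = 21.3 / 1.2314 = 17 μmol/L (concentration scales inversely with clearance).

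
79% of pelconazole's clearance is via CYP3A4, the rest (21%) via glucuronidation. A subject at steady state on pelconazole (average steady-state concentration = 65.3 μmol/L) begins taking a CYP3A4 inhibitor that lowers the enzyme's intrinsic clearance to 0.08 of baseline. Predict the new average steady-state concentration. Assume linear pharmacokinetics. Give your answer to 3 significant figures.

239 μmol/L

The CYP3A4 pathway (79% of clearance) falls to 0.08× activity: 0.79 × 0.08 = 0.0632.
Non-CYP routes (21%) are unchanged.
New clearance relative to baseline: 0.0632 + 0.21 = 0.2732.
New average steady-state concentration = baseline ÷ relative clearance = 65.3 / 0.2732 = 239 μmol/L.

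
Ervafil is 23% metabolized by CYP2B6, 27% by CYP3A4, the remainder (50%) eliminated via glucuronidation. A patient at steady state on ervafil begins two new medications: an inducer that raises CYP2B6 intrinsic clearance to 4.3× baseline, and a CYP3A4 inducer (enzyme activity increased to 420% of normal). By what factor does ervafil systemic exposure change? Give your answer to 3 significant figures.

The CYP2B6 pathway (23% of clearance) increases to 4.3× activity: 0.23 × 4.3 = 0.989.
The CYP3A4 pathway (27% of clearance) increases to 4.2× activity: 0.27 × 4.2 = 1.134.
The remaining 50% of clearance is unaffected.
New clearance relative to baseline: 0.989 + 1.134 + 0.5 = 2.623.
Net systemic exposure ratio = 1 / 2.623 = 0.381.

0.381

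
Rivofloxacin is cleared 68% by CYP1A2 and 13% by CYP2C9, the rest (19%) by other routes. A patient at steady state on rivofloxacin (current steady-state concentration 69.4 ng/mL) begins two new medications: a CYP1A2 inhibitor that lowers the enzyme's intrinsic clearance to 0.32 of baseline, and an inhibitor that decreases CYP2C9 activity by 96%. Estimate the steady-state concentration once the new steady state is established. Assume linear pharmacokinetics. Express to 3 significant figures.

168 ng/mL

The CYP1A2 pathway (68% of clearance) falls to 0.32× activity: 0.68 × 0.32 = 0.2176.
The CYP2C9 pathway (13% of clearance) is reduced to 0.04× activity: 0.13 × 0.04 = 0.0052.
The remaining 19% of clearance is unaffected.
Relative clearance = 0.2176 + 0.0052 + 0.19 = 0.4128.
Dividing the baseline by the relative clearance: 69.4 / 0.4128 = 168 ng/mL.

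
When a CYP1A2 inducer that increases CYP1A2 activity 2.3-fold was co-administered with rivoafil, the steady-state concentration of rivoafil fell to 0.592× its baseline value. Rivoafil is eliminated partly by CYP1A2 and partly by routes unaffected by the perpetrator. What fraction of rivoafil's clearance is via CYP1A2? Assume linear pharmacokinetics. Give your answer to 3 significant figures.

0.530

Let fm be the CYP1A2 fraction. New clearance relative to baseline = fm × 2.3 + (1 − fm).
Steady-state concentration ratio = 1 / (new CL fraction), so new CL fraction = 1 / 0.592 = 1.689.
fm × 2.3 + 1 − fm = 1.689  ⇒  fm × (2.3 − 1) = 0.6892  ⇒  fm = 0.530.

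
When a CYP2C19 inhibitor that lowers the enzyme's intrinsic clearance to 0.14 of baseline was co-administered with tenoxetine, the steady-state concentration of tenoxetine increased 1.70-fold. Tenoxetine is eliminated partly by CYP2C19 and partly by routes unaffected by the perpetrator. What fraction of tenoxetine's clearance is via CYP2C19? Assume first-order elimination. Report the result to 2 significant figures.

CL'/CL = 1 / 1.70 = 0.5882
0.14·fm + (1 − fm) = 0.5882
fm = (0.5882 − 1) / (0.14 − 1) = 0.48

0.48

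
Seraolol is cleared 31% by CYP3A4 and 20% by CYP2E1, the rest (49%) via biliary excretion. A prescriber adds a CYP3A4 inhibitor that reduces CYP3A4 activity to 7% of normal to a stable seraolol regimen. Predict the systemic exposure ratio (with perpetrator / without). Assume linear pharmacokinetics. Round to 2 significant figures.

The CYP3A4 pathway (31% of clearance) falls to 0.07× activity: 0.31 × 0.07 = 0.0217.
CYP2E1 (20%) and the residual 49% are unaffected.
Relative clearance = 0.0217 + 0.2 + 0.49 = 0.7117.
Systemic exposure is inversely proportional to clearance, so the fold-change is 1 / 0.7117 = 1.4.

1.4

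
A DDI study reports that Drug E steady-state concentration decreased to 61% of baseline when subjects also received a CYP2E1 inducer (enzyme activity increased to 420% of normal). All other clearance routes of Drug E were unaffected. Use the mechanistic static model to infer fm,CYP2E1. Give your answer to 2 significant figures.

CL'/CL = 1 / 0.610 = 1.639
4.2·fm + (1 − fm) = 1.639
fm = (1.639 − 1) / (4.2 − 1) = 0.20

0.20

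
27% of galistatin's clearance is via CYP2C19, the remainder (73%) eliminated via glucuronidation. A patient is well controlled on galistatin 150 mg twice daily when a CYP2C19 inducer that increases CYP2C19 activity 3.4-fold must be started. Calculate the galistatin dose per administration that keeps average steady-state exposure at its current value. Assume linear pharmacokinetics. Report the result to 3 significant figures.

247 mg

The CYP2C19 pathway (27% of clearance) rises to 3.4× activity: 0.27 × 3.4 = 0.918.
Non-CYP routes (73%) are unchanged.
New clearance relative to baseline: 0.918 + 0.73 = 1.648.
Exposure is unchanged when dose changes in proportion to clearance. New dose = 150 mg × 1.648 = 247 mg.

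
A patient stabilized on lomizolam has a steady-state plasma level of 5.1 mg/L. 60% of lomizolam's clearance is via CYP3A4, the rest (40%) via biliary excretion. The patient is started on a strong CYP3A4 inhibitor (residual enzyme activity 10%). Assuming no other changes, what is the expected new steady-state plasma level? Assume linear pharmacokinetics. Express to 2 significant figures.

11 mg/L

The CYP3A4 pathway (60% of clearance) is reduced to 0.1× activity: 0.6 × 0.1 = 0.06.
The remaining 40% of clearance is unaffected.
Relative clearance = 0.06 + 0.4 = 0.46.
With dosing unchanged, steady-state plasma level scales as 1/CL: 5.1 / 0.46 = 11 mg/L.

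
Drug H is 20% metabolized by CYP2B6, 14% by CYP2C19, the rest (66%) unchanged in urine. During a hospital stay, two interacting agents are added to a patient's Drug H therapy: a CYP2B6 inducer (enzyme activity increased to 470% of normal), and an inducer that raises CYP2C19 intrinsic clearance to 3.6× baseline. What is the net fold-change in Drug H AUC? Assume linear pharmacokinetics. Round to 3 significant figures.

The CYP2B6 pathway (20% of clearance) is boosted to 4.7× activity: 0.2 × 4.7 = 0.94.
The CYP2C19 pathway (14% of clearance) is boosted to 3.6× activity: 0.14 × 3.6 = 0.504.
Non-CYP routes (66%) are unchanged.
CL_new/CL_old = 0.94 + 0.504 + 0.66 = 2.104.
Because AUC varies inversely with clearance, the combined effect is 1 / 2.104 = 0.475.

0.475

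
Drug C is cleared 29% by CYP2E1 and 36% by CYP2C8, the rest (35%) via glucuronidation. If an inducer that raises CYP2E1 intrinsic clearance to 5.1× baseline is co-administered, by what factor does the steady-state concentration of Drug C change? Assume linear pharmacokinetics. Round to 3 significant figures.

The CYP2E1 pathway (29% of clearance) increases to 5.1× activity: 0.29 × 5.1 = 1.479.
CYP2C8 (36%) and the residual 35% are unaffected.
Relative clearance = 1.479 + 0.36 + 0.35 = 2.189.
Steady-state concentration is inversely proportional to clearance, so the fold-change is 1 / 2.189 = 0.457.

0.457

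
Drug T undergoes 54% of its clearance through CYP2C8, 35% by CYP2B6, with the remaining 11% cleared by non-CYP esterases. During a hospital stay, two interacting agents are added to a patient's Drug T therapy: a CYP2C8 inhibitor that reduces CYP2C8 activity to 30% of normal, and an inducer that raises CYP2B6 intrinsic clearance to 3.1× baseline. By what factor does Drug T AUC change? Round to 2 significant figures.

CYP2C8: 0.54 × 0.3 = 0.162
CYP2B6: 0.35 × 3.1 = 1.085
Other: 0.11 (unchanged)
CL_new/CL_old = 0.162 + 1.085 + 0.11 = 1.357.
Because AUC varies inversely with clearance, the combined effect is 1 / 1.357 = 0.74.

0.74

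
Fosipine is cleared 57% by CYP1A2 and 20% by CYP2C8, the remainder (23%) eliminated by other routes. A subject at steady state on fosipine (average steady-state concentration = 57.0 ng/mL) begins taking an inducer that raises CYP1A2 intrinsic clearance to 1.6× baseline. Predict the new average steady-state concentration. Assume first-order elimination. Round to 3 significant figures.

42.5 ng/mL

The CYP1A2 pathway (57% of clearance) rises to 1.6× activity: 0.57 × 1.6 = 0.912.
CYP2C8 (20%) and the residual 23% are unaffected.
New clearance relative to baseline: 0.912 + 0.2 + 0.23 = 1.342.
New average steady-state concentration = baseline ÷ relative clearance = 57.0 / 1.342 = 42.5 ng/mL.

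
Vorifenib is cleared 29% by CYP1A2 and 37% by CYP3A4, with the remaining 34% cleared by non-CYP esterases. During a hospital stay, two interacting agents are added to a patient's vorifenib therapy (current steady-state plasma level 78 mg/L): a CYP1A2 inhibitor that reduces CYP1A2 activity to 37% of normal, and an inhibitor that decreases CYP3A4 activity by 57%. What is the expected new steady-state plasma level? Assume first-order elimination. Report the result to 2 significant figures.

The CYP1A2 pathway (29% of clearance) falls to 0.37× activity: 0.29 × 0.37 = 0.1073.
The CYP3A4 pathway (37% of clearance) is reduced to 0.43× activity: 0.37 × 0.43 = 0.1591.
Non-CYP routes (34%) are unchanged.
New clearance relative to baseline: 0.1073 + 0.1591 + 0.34 = 0.6064.
Dividing the baseline by the relative clearance: 78 / 0.6064 = 1.3 × 10² mg/L.

1.3 × 10² mg/L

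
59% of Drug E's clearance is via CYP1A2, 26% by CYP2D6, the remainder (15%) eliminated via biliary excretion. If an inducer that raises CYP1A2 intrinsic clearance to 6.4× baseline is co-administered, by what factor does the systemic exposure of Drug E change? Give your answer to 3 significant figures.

CYP1A2: 0.59 × 6.4 = 3.776
CYP2D6: 0.26 (unchanged)
Other: 0.15 (unchanged)
Relative clearance = 3.776 + 0.26 + 0.15 = 4.186.
Systemic exposure ratio = CL_old/CL_new = 1 / 4.186 = 0.239.

0.239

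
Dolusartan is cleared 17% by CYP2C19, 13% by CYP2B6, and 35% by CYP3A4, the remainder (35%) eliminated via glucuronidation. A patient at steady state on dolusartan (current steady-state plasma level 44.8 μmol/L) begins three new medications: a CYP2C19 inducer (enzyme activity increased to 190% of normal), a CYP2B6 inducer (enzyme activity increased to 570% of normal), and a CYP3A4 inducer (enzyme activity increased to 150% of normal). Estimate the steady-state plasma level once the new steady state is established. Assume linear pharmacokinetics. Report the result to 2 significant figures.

CYP2C19: 0.17 × 1.9 = 0.323
CYP2B6: 0.13 × 5.7 = 0.741
CYP3A4: 0.35 × 1.5 = 0.525
Other: 0.35 (unchanged)
CL_new/CL_old = 0.323 + 0.741 + 0.525 + 0.35 = 1.939.
New steady-state plasma level = 44.8 / 1.939 = 23 μmol/L (concentration scales inversely with clearance).

23 μmol/L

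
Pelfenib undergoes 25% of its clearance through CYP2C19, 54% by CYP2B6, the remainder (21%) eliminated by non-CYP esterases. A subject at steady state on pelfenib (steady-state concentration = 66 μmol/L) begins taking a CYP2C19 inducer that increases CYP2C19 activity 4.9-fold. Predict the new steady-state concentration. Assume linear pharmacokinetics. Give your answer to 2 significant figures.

The CYP2C19 pathway (25% of clearance) is boosted to 4.9× activity: 0.25 × 4.9 = 1.225.
CYP2B6 (54%) and the residual 21% are unaffected.
Relative clearance = 1.225 + 0.54 + 0.21 = 1.975.
New steady-state concentration = baseline ÷ relative clearance = 66 / 1.975 = 33 μmol/L.

33 μmol/L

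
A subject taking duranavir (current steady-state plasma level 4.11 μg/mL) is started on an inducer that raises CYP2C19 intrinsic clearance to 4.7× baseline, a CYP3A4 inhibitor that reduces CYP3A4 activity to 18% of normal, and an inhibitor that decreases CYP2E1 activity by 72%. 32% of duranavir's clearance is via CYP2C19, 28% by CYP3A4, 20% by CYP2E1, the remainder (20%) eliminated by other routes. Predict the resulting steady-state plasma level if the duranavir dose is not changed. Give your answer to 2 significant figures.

2.3 μg/mL

The CYP2C19 pathway (32% of clearance) rises to 4.7× activity: 0.32 × 4.7 = 1.504.
The CYP3A4 pathway (28% of clearance) is reduced to 0.18× activity: 0.28 × 0.18 = 0.0504.
The CYP2E1 pathway (20% of clearance) falls to 0.28× activity: 0.2 × 0.28 = 0.056.
The remaining 20% of clearance is unaffected.
New clearance relative to baseline: 1.504 + 0.0504 + 0.056 + 0.2 = 1.8104.
Dividing the baseline by the relative clearance: 4.11 / 1.8104 = 2.3 μg/mL.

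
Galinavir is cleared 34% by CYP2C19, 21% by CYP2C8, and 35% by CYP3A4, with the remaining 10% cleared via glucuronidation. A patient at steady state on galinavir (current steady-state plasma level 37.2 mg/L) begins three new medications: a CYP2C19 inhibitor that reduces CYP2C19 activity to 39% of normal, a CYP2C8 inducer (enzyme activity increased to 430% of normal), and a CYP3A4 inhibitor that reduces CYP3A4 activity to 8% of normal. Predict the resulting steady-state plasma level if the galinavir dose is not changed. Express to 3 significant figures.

32.0 mg/L

The CYP2C19 pathway (34% of clearance) is reduced to 0.39× activity: 0.34 × 0.39 = 0.1326.
The CYP2C8 pathway (21% of clearance) increases to 4.3× activity: 0.21 × 4.3 = 0.903.
The CYP3A4 pathway (35% of clearance) is reduced to 0.08× activity: 0.35 × 0.08 = 0.028.
Non-CYP routes (10%) are unchanged.
CL_new/CL_old = 0.1326 + 0.903 + 0.028 + 0.1 = 1.1636.
New steady-state plasma level = 37.2 / 1.1636 = 32.0 mg/L (concentration scales inversely with clearance).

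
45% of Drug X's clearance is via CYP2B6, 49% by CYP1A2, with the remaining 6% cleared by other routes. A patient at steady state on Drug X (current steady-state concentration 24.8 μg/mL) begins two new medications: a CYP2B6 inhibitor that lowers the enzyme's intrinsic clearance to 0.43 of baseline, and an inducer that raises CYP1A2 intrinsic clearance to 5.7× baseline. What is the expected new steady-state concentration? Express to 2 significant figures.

8.1 μg/mL

The CYP2B6 pathway (45% of clearance) falls to 0.43× activity: 0.45 × 0.43 = 0.1935.
The CYP1A2 pathway (49% of clearance) rises to 5.7× activity: 0.49 × 5.7 = 2.793.
The remaining 6% of clearance is unaffected.
CL_new/CL_old = 0.1935 + 2.793 + 0.06 = 3.0465.
Steady-state concentration ∝ 1/CL: new value = 24.8 / 3.0465 = 8.1 μg/mL.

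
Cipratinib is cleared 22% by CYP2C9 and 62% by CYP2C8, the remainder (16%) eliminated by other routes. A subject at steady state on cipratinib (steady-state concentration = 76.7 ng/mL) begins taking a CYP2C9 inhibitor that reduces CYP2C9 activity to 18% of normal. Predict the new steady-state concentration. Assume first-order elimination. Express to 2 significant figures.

94 ng/mL

The CYP2C9 pathway (22% of clearance) falls to 0.18× activity: 0.22 × 0.18 = 0.0396.
CYP2C8 (62%) and the residual 16% are unaffected.
CL_new/CL_old = 0.0396 + 0.62 + 0.16 = 0.8196.
Steady-state concentration ∝ 1/CL, so new value = 76.7 / 0.8196 = 94 ng/mL.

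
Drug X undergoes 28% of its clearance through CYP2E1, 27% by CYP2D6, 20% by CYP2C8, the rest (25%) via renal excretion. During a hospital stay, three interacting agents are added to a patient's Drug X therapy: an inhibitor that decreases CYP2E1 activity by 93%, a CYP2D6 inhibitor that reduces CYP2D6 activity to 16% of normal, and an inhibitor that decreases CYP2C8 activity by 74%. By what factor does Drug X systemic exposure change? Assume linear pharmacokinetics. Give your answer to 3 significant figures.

2.74

CYP2E1: 0.28 × 0.07 = 0.0196
CYP2D6: 0.27 × 0.16 = 0.0432
CYP2C8: 0.2 × 0.26 = 0.052
Other: 0.25 (unchanged)
New clearance relative to baseline: 0.0196 + 0.0432 + 0.052 + 0.25 = 0.3648.
Because systemic exposure varies inversely with clearance, the combined effect is 1 / 0.3648 = 2.74.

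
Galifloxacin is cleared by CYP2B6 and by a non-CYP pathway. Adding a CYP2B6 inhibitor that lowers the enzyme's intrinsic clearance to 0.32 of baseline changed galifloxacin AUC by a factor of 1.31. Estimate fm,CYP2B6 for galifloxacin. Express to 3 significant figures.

0.348

CL'/CL = 1 / 1.31 = 0.7634
0.32·fm + (1 − fm) = 0.7634
fm = (0.7634 − 1) / (0.32 − 1) = 0.348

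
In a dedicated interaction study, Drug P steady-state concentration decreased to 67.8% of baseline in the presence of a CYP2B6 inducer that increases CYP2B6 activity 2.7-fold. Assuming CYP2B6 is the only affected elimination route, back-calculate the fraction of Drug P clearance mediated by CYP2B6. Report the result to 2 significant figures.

0.28

Call the CYP2B6 fraction fm. After the interaction, CL_new/CL_old = fm × 2.7 + (1 − fm).
Steady-state concentration ratio = 1 / (new CL fraction), so new CL fraction = 1 / 0.678 = 1.475.
fm × 2.7 + 1 − fm = 1.475  ⇒  fm × (2.7 − 1) = 0.4749  ⇒  fm = 0.28.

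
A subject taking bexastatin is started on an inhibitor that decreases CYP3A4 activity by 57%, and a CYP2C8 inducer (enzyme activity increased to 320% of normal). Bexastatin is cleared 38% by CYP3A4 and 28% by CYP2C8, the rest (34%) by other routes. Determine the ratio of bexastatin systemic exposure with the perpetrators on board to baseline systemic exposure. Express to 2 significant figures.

0.71

CYP3A4: 0.38 × 0.43 = 0.1634
CYP2C8: 0.28 × 3.2 = 0.896
Other: 0.34 (unchanged)
New clearance relative to baseline: 0.1634 + 0.896 + 0.34 = 1.3994.
Because systemic exposure varies inversely with clearance, the combined effect is 1 / 1.3994 = 0.71.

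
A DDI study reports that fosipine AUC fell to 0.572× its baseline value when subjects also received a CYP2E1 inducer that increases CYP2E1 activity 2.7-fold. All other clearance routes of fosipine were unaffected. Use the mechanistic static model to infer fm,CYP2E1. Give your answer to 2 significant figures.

0.44

CL'/CL = 1 / 0.572 = 1.748
2.7·fm + (1 − fm) = 1.748
fm = (1.748 − 1) / (2.7 − 1) = 0.44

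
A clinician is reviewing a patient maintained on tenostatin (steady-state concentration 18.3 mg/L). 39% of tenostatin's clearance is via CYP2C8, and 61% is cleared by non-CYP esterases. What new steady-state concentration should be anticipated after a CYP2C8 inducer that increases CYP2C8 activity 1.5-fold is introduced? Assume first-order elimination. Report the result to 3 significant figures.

15.3 mg/L

The CYP2C8 pathway (39% of clearance) rises to 1.5× activity: 0.39 × 1.5 = 0.585.
Non-CYP routes (61%) are unchanged.
Relative clearance = 0.585 + 0.61 = 1.195.
With dosing unchanged, steady-state concentration scales as 1/CL: 18.3 / 1.195 = 15.3 mg/L.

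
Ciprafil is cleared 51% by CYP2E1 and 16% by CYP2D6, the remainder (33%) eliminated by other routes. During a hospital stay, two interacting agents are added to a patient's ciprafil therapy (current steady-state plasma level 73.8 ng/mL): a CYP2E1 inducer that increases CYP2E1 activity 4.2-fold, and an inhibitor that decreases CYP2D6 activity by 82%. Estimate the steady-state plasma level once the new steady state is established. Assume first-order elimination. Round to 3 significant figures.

The CYP2E1 pathway (51% of clearance) is boosted to 4.2× activity: 0.51 × 4.2 = 2.142.
The CYP2D6 pathway (16% of clearance) drops to 0.18× activity: 0.16 × 0.18 = 0.0288.
Non-CYP routes (33%) are unchanged.
CL_new/CL_old = 2.142 + 0.0288 + 0.33 = 2.5008.
Steady-state plasma level ∝ 1/CL: new value = 73.8 / 2.5008 = 29.5 ng/mL.

29.5 ng/mL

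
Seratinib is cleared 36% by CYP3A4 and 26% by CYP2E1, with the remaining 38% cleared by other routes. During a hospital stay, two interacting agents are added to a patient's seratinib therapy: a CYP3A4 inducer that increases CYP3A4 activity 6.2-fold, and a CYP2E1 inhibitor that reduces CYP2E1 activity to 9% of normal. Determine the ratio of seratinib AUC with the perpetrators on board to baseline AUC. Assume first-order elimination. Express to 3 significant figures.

The CYP3A4 pathway (36% of clearance) increases to 6.2× activity: 0.36 × 6.2 = 2.232.
The CYP2E1 pathway (26% of clearance) falls to 0.09× activity: 0.26 × 0.09 = 0.0234.
Non-CYP routes (38%) are unchanged.
New clearance relative to baseline: 2.232 + 0.0234 + 0.38 = 2.6354.
Net AUC ratio = 1 / 2.6354 = 0.379.

0.379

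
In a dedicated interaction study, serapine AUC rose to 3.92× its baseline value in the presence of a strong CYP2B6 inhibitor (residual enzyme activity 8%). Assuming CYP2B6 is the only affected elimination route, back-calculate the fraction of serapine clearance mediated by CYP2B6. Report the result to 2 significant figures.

Let fm be the CYP2B6 fraction. New clearance relative to baseline = fm × 0.08 + (1 − fm).
AUC ratio = 1 / (new CL fraction), so new CL fraction = 1 / 3.92 = 0.2551.
fm × 0.08 + 1 − fm = 0.2551  ⇒  fm × (0.08 − 1) = −0.7449  ⇒  fm = 0.81.

0.81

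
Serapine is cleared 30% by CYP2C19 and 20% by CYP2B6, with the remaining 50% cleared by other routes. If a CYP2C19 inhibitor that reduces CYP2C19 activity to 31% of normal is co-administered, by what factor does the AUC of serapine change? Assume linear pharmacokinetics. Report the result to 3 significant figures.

1.26

The CYP2C19 pathway (30% of clearance) drops to 0.31× activity: 0.3 × 0.31 = 0.093.
CYP2B6 (20%) and the residual 50% are unaffected.
New clearance relative to baseline: 0.093 + 0.2 + 0.5 = 0.793.
AUC is inversely proportional to clearance, so the fold-change is 1 / 0.793 = 1.26.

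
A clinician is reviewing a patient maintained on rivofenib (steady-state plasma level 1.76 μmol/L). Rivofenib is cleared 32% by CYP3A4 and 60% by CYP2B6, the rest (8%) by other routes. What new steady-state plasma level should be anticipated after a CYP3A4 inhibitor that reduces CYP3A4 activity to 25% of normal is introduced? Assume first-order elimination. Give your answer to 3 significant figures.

2.32 μmol/L

The CYP3A4 pathway (32% of clearance) drops to 0.25× activity: 0.32 × 0.25 = 0.08.
CYP2B6 (60%) and the residual 8% are unaffected.
CL_new/CL_old = 0.08 + 0.6 + 0.08 = 0.76.
With dosing unchanged, steady-state plasma level scales as 1/CL: 1.76 / 0.76 = 2.32 μmol/L.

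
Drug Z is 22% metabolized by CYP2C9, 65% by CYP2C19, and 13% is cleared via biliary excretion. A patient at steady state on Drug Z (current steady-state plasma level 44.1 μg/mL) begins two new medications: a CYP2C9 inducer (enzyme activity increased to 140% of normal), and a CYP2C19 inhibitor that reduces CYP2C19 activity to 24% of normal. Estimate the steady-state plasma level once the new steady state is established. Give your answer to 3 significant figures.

CYP2C9: 0.22 × 1.4 = 0.308
CYP2C19: 0.65 × 0.24 = 0.156
Other: 0.13 (unchanged)
Relative clearance = 0.308 + 0.156 + 0.13 = 0.594.
Dividing the baseline by the relative clearance: 44.1 / 0.594 = 74.2 μg/mL.

74.2 μg/mL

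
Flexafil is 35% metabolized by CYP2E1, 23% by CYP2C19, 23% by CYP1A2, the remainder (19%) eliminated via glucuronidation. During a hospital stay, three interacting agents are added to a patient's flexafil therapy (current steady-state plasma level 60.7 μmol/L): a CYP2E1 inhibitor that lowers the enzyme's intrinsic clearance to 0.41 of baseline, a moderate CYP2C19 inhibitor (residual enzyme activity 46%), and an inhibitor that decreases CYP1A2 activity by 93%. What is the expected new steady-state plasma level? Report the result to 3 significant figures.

The CYP2E1 pathway (35% of clearance) falls to 0.41× activity: 0.35 × 0.41 = 0.1435.
The CYP2C19 pathway (23% of clearance) drops to 0.46× activity: 0.23 × 0.46 = 0.1058.
The CYP1A2 pathway (23% of clearance) is reduced to 0.07× activity: 0.23 × 0.07 = 0.0161.
Non-CYP routes (19%) are unchanged.
CL_new/CL_old = 0.1435 + 0.1058 + 0.0161 + 0.19 = 0.4554.
New steady-state plasma level = 60.7 / 0.4554 = 133 μmol/L (concentration scales inversely with clearance).

133 μmol/L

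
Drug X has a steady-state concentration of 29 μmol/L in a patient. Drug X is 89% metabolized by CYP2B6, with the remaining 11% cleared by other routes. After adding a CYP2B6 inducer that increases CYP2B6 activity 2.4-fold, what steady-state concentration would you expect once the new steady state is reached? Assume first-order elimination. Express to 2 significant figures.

13 μmol/L

CYP2B6: 0.89 × 2.4 = 2.136
Other: 0.11 (unchanged)
CL_new/CL_old = 2.136 + 0.11 = 2.246.
Steady-state concentration ∝ 1/CL, so new value = 29 / 2.246 = 13 μmol/L.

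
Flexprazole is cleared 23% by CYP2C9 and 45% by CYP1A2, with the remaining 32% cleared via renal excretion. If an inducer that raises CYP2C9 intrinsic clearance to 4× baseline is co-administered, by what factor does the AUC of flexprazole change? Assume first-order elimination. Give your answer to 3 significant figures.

The CYP2C9 pathway (23% of clearance) increases to 4× activity: 0.23 × 4 = 0.92.
CYP1A2 (45%) and the residual 32% are unaffected.
New clearance relative to baseline: 0.92 + 0.45 + 0.32 = 1.69.
AUC ratio = CL_old/CL_new = 1 / 1.69 = 0.592.

0.592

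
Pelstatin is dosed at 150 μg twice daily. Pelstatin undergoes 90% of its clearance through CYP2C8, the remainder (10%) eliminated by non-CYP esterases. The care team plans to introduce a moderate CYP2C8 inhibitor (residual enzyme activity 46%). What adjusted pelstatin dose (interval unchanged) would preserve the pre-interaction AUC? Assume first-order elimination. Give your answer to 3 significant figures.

CYP2C8: 0.9 × 0.46 = 0.414
Other: 0.1 (unchanged)
New clearance relative to baseline: 0.414 + 0.1 = 0.514.
Exposure is unchanged when dose changes in proportion to clearance. New dose = 150 μg × 0.514 = 77.1 μg.

77.1 μg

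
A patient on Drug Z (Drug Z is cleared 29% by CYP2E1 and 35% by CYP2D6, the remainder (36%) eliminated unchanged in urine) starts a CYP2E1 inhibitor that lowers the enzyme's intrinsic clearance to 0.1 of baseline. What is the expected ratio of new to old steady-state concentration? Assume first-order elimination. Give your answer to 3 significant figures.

1.35

The CYP2E1 pathway (29% of clearance) is reduced to 0.1× activity: 0.29 × 0.1 = 0.029.
CYP2D6 (35%) and the residual 36% are unaffected.
CL_new/CL_old = 0.029 + 0.35 + 0.36 = 0.739.
Since steady-state concentration ∝ 1/CL, the ratio is 1 / 0.739 = 1.35.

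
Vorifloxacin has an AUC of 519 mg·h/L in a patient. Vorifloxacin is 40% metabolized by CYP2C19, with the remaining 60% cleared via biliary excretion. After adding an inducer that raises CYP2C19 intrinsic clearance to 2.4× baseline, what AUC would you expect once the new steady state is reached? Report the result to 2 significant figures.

3.3 × 10² mg·h/L

CYP2C19: 0.4 × 2.4 = 0.96
Other: 0.6 (unchanged)
New clearance relative to baseline: 0.96 + 0.6 = 1.56.
New AUC = baseline ÷ relative clearance = 519 / 1.56 = 3.3 × 10² mg·h/L.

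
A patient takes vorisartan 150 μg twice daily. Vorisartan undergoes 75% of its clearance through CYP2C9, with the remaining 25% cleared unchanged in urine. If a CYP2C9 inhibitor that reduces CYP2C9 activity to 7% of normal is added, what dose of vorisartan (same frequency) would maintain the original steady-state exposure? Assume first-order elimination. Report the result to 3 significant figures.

45.4 μg

CYP2C9: 0.75 × 0.07 = 0.0525
Other: 0.25 (unchanged)
CL_new/CL_old = 0.0525 + 0.25 = 0.3025.
Css,avg = (dose rate)/CL, so holding Css fixed requires dose ∝ CL: 150 × 0.3025 = 45.4 μg.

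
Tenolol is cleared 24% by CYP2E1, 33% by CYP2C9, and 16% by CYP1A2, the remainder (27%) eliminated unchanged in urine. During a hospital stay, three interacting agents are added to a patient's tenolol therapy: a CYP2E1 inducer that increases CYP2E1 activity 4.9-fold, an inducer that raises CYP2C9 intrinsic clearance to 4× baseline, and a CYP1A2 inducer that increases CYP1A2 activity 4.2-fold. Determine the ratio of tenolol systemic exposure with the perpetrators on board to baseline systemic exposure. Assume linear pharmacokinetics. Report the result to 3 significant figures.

The CYP2E1 pathway (24% of clearance) increases to 4.9× activity: 0.24 × 4.9 = 1.176.
The CYP2C9 pathway (33% of clearance) is boosted to 4× activity: 0.33 × 4 = 1.32.
The CYP1A2 pathway (16% of clearance) rises to 4.2× activity: 0.16 × 4.2 = 0.672.
Non-CYP routes (27%) are unchanged.
New clearance relative to baseline: 1.176 + 1.32 + 0.672 + 0.27 = 3.438.
Because systemic exposure varies inversely with clearance, the combined effect is 1 / 3.438 = 0.291.

0.291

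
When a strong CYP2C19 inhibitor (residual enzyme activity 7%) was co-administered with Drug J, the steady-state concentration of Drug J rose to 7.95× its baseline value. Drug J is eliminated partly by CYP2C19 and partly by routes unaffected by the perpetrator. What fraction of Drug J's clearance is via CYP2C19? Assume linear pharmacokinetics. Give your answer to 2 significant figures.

Let fm be the CYP2C19 fraction. New clearance relative to baseline = fm × 0.07 + (1 − fm).
Steady-state concentration ratio = 1 / (new CL fraction), so new CL fraction = 1 / 7.95 = 0.1258.
fm × 0.07 + 1 − fm = 0.1258  ⇒  fm × (0.07 − 1) = −0.8742  ⇒  fm = 0.94.

0.94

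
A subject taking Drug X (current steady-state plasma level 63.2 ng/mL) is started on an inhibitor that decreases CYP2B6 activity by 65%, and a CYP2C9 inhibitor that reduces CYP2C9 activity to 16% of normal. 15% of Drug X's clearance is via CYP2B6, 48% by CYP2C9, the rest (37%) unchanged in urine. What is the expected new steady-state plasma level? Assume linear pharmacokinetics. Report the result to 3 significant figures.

127 ng/mL

The CYP2B6 pathway (15% of clearance) is reduced to 0.35× activity: 0.15 × 0.35 = 0.0525.
The CYP2C9 pathway (48% of clearance) is reduced to 0.16× activity: 0.48 × 0.16 = 0.0768.
The remaining 37% of clearance is unaffected.
CL_new/CL_old = 0.0525 + 0.0768 + 0.37 = 0.4993.
Dividing the baseline by the relative clearance: 63.2 / 0.4993 = 127 ng/mL.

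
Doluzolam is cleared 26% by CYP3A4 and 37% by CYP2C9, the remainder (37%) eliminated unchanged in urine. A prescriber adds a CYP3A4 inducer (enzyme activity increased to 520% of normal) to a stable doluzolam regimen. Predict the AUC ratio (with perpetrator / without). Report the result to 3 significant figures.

0.478

CYP3A4: 0.26 × 5.2 = 1.352
CYP2C9: 0.37 (unchanged)
Other: 0.37 (unchanged)
CL_new/CL_old = 1.352 + 0.37 + 0.37 = 2.092.
AUC ratio = CL_old/CL_new = 1 / 2.092 = 0.478.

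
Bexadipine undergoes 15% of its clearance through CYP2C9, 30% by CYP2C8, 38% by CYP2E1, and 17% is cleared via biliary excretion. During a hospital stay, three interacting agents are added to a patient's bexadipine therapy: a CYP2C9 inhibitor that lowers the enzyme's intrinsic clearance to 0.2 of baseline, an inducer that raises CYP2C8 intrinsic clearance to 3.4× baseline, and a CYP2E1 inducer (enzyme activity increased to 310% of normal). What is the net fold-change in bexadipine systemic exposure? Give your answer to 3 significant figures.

The CYP2C9 pathway (15% of clearance) falls to 0.2× activity: 0.15 × 0.2 = 0.03.
The CYP2C8 pathway (30% of clearance) rises to 3.4× activity: 0.3 × 3.4 = 1.02.
The CYP2E1 pathway (38% of clearance) rises to 3.1× activity: 0.38 × 3.1 = 1.178.
Non-CYP routes (17%) are unchanged.
Relative clearance = 0.03 + 1.02 + 1.178 + 0.17 = 2.398.
Net systemic exposure ratio = 1 / 2.398 = 0.417.

0.417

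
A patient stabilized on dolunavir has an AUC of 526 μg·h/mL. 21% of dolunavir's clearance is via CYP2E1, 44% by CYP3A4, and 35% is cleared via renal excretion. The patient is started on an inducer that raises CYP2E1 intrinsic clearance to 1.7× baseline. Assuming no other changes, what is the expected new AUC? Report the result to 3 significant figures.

CYP2E1: 0.21 × 1.7 = 0.357
CYP3A4: 0.44 (unchanged)
Other: 0.35 (unchanged)
New clearance relative to baseline: 0.357 + 0.44 + 0.35 = 1.147.
New AUC = baseline ÷ relative clearance = 526 / 1.147 = 459 μg·h/mL.

459 μg·h/mL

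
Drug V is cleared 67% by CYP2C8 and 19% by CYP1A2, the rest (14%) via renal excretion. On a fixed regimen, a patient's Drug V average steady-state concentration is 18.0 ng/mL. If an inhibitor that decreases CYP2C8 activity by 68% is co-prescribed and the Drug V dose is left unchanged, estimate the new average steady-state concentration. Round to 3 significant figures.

The CYP2C8 pathway (67% of clearance) falls to 0.32× activity: 0.67 × 0.32 = 0.2144.
CYP1A2 (19%) and the residual 14% are unaffected.
New clearance relative to baseline: 0.2144 + 0.19 + 0.14 = 0.5444.
New average steady-state concentration = baseline ÷ relative clearance = 18.0 / 0.5444 = 33.1 ng/mL.

33.1 ng/mL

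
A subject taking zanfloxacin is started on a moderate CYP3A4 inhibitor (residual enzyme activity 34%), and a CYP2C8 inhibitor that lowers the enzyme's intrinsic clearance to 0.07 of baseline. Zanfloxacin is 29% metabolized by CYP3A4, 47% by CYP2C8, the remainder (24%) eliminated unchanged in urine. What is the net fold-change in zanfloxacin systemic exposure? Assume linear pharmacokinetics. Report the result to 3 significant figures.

2.69

The CYP3A4 pathway (29% of clearance) falls to 0.34× activity: 0.29 × 0.34 = 0.0986.
The CYP2C8 pathway (47% of clearance) drops to 0.07× activity: 0.47 × 0.07 = 0.0329.
The remaining 24% of clearance is unaffected.
New clearance relative to baseline: 0.0986 + 0.0329 + 0.24 = 0.3715.
Net systemic exposure ratio = 1 / 0.3715 = 2.69.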